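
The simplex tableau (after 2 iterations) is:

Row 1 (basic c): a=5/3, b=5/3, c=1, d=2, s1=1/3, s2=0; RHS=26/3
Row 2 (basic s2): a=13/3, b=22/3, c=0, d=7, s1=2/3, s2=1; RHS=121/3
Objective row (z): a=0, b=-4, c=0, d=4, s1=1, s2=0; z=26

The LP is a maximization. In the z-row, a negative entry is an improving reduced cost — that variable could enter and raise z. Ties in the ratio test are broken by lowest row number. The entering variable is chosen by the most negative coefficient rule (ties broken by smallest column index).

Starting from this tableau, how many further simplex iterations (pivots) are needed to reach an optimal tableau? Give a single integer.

pivot: b in, c out → z = 234/5
No improving column remains; optimal.

1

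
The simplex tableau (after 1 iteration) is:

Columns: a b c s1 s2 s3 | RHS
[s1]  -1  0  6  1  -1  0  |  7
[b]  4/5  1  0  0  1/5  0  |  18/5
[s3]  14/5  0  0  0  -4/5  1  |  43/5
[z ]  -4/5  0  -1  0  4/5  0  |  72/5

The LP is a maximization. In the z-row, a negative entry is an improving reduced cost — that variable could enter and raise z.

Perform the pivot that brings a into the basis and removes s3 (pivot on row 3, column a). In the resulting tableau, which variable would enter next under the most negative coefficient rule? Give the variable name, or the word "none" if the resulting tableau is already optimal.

Pivot element 14/5. New z-row = old z-row − (-4/5)·(row 3/(14/5)).
Updated z-row coefficients: a: 0, b: 0, c: -1, s1: 0, s2: 4/7, s3: 2/7.
The most negative is -1 in column c, so c would enter next.

c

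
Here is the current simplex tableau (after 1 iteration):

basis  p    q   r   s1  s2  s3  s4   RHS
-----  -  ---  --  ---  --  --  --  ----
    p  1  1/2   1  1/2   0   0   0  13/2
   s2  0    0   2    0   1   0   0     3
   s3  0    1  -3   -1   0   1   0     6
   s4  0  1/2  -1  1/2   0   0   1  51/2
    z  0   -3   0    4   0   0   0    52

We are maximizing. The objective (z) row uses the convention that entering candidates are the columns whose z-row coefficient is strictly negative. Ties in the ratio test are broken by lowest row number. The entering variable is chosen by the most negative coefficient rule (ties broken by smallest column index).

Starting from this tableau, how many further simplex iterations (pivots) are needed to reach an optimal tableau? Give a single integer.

pivot: q in, s3 out → z = 70
pivot: r in, p out → z = 413/5
No improving column remains; optimal.

2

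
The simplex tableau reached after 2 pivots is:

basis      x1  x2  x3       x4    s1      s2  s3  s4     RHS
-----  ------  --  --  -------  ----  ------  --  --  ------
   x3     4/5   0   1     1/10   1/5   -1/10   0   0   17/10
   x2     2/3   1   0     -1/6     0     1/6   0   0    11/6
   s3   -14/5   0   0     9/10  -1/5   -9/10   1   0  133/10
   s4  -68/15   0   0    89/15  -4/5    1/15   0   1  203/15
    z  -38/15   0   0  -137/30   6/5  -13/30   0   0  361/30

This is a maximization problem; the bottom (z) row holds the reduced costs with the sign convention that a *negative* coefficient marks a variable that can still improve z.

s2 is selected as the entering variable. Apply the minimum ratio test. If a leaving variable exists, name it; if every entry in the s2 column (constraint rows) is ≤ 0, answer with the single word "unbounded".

Ratios: row 1 (x3): entry -1/10 ≤ 0, skip; row 2 (x2): (11/6)/(1/6) = 11; row 3 (s3): entry -9/10 ≤ 0, skip; row 4 (s4): (203/15)/(1/15) = 203.
Minimum ratio is in the x2 row, so x2 leaves.

x2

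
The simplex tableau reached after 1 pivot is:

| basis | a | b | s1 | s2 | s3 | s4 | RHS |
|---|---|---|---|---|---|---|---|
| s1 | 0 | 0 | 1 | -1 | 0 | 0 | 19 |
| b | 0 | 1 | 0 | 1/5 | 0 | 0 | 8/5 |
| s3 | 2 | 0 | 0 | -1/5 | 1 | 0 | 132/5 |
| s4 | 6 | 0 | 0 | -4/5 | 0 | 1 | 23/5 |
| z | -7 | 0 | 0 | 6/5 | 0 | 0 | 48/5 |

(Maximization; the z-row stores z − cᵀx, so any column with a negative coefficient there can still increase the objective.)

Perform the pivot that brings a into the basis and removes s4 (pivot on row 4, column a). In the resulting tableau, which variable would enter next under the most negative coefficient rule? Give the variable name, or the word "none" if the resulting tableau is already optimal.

Pivot element 6. New z-row = old z-row − (-7)·(row 4/6).
Updated z-row coefficients: a: 0, b: 0, s1: 0, s2: 4/15, s3: 0, s4: 7/6.
No coefficient is strictly negative; the tableau after this pivot is optimal.

none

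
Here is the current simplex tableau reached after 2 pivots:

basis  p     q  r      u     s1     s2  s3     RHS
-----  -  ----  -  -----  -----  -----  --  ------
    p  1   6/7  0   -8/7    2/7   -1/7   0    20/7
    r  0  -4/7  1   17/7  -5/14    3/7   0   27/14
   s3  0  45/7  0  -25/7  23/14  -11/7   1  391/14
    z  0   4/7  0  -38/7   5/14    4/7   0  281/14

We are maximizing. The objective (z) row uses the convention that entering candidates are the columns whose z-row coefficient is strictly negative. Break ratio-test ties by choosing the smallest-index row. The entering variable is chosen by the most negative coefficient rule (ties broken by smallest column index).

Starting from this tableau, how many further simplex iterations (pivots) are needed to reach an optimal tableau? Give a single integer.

pivot: u in, r out → z = 829/34
pivot: q in, s3 out → z = 5371/190
pivot: s1 in, q out → z = 694/19
No improving column remains; optimal.

3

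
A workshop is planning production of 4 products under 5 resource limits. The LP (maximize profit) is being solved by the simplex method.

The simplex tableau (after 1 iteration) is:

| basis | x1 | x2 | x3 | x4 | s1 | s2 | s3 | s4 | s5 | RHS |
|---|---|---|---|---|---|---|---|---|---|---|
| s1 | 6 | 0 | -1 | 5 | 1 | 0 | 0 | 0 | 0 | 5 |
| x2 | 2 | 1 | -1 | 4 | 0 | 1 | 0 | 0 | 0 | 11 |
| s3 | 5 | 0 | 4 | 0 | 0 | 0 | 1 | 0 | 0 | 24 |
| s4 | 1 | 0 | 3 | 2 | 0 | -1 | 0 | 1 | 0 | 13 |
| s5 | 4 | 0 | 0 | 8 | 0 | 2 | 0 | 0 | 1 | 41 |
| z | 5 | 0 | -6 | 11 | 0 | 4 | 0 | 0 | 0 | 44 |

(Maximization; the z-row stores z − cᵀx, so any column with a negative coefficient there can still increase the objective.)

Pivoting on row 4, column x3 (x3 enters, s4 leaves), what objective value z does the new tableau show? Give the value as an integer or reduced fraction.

70

Minimum ratio for x3: 13/3 = 13/3.
z changes by −(z-row coeff of x3)·ratio = −(-6)·(13/3) = 26.
New z = 44 + 26 = 70.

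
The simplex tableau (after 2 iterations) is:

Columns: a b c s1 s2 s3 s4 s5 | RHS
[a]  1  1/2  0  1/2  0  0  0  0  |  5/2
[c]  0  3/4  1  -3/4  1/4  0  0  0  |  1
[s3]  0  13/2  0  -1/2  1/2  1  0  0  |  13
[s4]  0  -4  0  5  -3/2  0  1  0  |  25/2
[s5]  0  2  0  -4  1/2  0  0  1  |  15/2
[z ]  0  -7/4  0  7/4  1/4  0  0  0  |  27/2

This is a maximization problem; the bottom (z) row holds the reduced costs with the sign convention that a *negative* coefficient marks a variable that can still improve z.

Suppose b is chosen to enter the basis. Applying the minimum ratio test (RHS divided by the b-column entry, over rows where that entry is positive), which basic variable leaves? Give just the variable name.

Ratios: row 1 (a): (5/2)/(1/2) = 5; row 2 (c): 1/(3/4) = 4/3; row 3 (s3): 13/(13/2) = 2; row 4 (s4): entry -4 ≤ 0, skip; row 5 (s5): (15/2)/2 = 15/4.
Minimum ratio 4/3 is in the c row, so c leaves.

c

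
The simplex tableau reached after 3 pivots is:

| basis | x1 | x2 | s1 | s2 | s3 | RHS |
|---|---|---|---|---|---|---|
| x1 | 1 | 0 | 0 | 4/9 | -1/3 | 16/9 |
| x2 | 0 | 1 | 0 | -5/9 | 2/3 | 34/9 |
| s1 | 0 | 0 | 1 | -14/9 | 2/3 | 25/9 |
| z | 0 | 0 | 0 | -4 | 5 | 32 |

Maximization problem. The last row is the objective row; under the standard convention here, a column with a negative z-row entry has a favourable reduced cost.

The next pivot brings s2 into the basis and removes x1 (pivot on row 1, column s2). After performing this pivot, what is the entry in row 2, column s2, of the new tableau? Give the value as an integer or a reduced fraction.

Pivot element is row 1, column s2: 4/9.
Normalize row 1: new (row 1, s2) = (4/9)/(4/9) = 1.
row 2 ← row 2 − (-5/9)·(new row 1): -5/9 − (-5/9)·1 = 0.

0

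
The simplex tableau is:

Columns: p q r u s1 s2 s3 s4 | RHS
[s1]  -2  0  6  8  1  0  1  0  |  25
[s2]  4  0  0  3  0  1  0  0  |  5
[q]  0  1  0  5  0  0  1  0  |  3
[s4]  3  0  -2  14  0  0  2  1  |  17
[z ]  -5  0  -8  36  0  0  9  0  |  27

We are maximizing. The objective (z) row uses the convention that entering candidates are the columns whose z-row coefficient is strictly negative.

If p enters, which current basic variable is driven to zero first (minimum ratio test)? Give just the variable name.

Ratios: row 1 (s1): entry -2 ≤ 0, skip; row 2 (s2): 5/4 = 5/4; row 3 (q): entry 0 ≤ 0, skip; row 4 (s4): 17/3 = 17/3.
Minimum ratio 5/4 is in the s2 row, so s2 leaves.

s2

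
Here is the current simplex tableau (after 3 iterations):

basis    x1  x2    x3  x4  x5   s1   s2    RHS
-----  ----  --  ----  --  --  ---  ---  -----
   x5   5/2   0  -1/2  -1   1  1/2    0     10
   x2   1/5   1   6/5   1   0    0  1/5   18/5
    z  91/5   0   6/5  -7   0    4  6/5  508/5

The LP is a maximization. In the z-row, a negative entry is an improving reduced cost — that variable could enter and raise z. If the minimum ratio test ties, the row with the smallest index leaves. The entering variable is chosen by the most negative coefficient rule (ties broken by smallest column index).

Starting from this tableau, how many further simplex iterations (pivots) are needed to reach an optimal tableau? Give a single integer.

1

pivot: x4 in, x2 out → z = 634/5
No improving column remains; optimal.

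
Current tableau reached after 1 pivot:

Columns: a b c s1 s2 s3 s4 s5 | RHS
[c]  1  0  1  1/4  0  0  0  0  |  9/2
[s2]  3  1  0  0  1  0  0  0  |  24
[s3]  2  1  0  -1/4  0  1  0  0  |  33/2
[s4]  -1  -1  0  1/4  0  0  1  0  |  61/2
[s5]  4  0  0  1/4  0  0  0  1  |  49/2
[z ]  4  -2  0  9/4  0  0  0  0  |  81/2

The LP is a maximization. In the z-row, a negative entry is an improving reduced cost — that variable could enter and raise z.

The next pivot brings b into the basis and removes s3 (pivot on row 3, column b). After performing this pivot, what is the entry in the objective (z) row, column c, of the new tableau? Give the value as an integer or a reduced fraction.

0

Pivot element is row 3, column b: 1.
Normalize row 3: new (row 3, c) = 0/1 = 0.
z-row ← z-row − (-2)·(new row 3): 0 − (-2)·0 = 0.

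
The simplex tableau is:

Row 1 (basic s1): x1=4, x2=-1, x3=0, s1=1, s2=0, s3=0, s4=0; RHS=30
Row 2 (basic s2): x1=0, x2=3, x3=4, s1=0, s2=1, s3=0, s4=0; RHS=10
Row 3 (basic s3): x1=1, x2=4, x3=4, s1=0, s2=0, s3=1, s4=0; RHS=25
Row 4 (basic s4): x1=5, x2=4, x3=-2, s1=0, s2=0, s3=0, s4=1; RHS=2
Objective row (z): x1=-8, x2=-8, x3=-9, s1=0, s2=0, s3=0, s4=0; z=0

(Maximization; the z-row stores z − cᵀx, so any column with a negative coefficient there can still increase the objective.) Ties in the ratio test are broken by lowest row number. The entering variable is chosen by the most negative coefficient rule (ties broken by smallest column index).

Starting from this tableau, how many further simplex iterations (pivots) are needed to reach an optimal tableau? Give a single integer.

pivot: x3 in, s2 out → z = 45/2
pivot: x1 in, s4 out → z = 337/10
No improving column remains; optimal.

2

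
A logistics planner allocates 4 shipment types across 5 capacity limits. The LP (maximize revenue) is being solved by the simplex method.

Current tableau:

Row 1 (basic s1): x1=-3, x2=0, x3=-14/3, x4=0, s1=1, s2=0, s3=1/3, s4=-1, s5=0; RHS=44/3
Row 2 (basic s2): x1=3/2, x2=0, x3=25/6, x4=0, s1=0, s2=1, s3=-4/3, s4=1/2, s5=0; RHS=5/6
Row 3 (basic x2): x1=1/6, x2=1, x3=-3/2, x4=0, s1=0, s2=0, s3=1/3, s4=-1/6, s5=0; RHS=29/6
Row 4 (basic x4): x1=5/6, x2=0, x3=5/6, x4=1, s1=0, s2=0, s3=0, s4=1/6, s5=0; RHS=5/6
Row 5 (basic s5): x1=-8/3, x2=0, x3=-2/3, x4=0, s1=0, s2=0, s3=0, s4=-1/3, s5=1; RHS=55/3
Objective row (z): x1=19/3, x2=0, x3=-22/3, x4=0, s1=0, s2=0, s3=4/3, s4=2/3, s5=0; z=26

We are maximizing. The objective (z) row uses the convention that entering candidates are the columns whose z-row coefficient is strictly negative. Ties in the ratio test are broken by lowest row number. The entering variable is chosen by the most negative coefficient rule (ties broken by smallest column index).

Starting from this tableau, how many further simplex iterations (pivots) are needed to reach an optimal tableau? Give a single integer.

pivot: x3 in, s2 out → z = 412/15
pivot: s3 in, x4 out → z = 30
No improving column remains; optimal.

2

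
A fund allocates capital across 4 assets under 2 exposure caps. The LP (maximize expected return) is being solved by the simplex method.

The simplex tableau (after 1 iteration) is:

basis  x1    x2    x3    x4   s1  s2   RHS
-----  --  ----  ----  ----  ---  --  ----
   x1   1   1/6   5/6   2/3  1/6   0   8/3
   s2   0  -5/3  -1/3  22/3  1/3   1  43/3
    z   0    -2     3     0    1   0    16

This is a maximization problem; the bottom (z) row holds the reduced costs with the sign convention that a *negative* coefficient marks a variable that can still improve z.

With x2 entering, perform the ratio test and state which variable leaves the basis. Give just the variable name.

Ratios: row 1 (x1): (8/3)/(1/6) = 16; row 2 (s2): entry -5/3 ≤ 0, skip.
Minimum ratio 16 is in the x1 row, so x1 leaves.

x1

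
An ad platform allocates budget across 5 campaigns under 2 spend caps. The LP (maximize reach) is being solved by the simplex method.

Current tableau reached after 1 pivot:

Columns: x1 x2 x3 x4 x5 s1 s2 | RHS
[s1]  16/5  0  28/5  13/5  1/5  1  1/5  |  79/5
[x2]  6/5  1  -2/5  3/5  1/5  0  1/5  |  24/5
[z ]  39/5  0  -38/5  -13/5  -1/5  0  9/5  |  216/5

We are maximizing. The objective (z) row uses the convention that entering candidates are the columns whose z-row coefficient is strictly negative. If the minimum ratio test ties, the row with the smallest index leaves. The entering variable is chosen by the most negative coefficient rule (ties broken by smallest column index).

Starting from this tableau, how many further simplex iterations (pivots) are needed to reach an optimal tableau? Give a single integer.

pivot: x3 in, s1 out → z = 905/14
No improving column remains; optimal.

1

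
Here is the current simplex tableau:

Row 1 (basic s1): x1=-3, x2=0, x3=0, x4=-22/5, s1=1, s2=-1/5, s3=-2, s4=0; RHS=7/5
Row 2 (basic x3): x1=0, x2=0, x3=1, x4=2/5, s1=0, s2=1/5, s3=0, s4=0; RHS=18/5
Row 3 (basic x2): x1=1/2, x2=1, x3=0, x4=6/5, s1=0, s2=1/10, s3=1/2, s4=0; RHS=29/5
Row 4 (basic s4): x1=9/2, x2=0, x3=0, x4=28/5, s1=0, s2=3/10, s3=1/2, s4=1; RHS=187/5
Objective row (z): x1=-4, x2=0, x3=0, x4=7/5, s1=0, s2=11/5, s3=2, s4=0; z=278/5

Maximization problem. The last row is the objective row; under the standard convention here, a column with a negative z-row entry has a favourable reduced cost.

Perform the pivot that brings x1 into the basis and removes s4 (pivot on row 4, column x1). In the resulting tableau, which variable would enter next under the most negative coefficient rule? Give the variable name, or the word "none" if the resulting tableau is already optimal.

Pivot element 9/2. New z-row = old z-row − (-4)·(row 4/(9/2)).
Updated z-row coefficients: x1: 0, x2: 0, x3: 0, x4: 287/45, s1: 0, s2: 37/15, s3: 22/9, s4: 8/9.
No coefficient is strictly negative; the tableau after this pivot is optimal.

none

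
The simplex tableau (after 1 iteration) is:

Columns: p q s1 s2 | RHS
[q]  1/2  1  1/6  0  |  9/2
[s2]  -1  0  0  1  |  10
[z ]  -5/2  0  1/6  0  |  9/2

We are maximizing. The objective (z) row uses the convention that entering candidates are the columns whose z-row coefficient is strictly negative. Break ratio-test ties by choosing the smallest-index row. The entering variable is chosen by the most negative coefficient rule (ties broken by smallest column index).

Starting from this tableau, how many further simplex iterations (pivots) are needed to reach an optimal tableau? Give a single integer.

pivot: p in, q out → z = 27
No improving column remains; optimal.

1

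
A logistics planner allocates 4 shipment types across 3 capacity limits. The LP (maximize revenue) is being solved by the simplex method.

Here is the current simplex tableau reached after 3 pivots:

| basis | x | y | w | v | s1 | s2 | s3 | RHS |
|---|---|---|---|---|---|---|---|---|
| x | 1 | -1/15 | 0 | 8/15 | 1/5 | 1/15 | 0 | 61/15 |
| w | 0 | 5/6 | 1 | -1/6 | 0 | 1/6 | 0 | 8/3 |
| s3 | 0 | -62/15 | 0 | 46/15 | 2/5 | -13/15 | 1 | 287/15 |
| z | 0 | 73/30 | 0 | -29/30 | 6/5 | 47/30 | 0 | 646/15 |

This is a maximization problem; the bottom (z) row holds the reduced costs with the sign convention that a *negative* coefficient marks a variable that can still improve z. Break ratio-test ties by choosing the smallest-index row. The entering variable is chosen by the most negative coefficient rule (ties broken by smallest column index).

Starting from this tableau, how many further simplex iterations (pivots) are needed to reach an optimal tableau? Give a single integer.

pivot: v in, s3 out → z = 4517/92
No improving column remains; optimal.

1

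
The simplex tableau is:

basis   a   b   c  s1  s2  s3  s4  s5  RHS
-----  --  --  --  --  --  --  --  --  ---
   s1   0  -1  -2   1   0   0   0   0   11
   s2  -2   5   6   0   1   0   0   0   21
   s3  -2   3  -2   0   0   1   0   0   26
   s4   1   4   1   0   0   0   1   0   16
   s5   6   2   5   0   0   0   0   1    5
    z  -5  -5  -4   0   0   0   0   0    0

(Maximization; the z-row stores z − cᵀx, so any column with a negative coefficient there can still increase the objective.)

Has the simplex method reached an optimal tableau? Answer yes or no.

Column a has objective-row coefficient -5, which is negative; an improving pivot exists, so not yet optimal.

no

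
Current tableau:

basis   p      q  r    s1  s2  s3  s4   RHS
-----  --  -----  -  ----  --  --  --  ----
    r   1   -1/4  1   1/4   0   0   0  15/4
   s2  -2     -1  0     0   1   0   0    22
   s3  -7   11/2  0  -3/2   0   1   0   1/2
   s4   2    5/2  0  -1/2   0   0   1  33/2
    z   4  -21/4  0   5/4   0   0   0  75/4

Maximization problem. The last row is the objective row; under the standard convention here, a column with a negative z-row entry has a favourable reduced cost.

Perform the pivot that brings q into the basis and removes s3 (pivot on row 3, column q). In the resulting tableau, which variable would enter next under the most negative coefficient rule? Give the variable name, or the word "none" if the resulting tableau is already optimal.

Pivot element 11/2. New z-row = old z-row − (-21/4)·(row 3/(11/2)).
Updated z-row coefficients: p: -59/22, q: 0, r: 0, s1: -2/11, s2: 0, s3: 21/22, s4: 0.
The most negative is -59/22 in column p, so p would enter next.

p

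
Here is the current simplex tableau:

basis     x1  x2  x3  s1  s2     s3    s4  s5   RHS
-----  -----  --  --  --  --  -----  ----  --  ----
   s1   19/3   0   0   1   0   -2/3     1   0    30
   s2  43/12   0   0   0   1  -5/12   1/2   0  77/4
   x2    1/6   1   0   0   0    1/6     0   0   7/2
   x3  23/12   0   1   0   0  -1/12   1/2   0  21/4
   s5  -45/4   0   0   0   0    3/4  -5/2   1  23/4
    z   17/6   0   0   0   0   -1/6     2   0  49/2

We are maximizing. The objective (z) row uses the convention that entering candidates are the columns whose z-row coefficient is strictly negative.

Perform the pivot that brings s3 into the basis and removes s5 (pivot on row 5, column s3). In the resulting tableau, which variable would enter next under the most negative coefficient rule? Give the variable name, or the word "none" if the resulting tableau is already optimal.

Pivot element 3/4. New z-row = old z-row − (-1/6)·(row 5/(3/4)).
Updated z-row coefficients: x1: 1/3, x2: 0, x3: 0, s1: 0, s2: 0, s3: 0, s4: 13/9, s5: 2/9.
No coefficient is strictly negative; the tableau after this pivot is optimal.

none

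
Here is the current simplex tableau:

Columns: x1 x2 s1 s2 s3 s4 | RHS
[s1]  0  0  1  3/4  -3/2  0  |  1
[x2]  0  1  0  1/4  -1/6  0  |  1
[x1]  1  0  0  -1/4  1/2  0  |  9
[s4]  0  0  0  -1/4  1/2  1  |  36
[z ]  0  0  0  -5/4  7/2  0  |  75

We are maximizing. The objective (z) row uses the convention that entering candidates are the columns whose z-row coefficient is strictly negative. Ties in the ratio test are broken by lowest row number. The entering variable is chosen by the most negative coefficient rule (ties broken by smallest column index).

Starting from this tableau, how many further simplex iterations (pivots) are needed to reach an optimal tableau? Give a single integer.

1

pivot: s2 in, s1 out → z = 230/3
No improving column remains; optimal.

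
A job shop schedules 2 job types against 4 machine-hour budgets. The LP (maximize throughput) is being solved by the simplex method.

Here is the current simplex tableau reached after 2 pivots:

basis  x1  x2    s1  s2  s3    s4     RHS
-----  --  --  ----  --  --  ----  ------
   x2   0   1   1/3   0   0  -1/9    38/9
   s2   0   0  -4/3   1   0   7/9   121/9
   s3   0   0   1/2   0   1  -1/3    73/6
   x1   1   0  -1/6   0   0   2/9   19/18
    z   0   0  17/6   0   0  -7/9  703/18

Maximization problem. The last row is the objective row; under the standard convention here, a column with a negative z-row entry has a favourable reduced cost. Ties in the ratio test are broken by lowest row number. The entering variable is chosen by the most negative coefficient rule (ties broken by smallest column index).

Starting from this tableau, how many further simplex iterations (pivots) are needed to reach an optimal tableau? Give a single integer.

1

pivot: s4 in, x1 out → z = 171/4
No improving column remains; optimal.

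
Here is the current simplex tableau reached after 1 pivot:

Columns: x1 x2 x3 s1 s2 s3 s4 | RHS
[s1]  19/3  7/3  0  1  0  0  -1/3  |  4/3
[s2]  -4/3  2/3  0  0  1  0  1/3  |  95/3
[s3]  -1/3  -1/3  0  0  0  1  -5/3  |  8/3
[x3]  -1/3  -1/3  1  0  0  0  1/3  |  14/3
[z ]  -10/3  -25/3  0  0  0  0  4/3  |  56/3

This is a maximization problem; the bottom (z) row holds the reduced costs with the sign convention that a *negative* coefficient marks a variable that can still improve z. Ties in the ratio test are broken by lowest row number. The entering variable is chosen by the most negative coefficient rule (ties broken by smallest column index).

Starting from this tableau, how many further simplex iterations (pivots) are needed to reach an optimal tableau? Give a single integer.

pivot: x2 in, s1 out → z = 164/7
No improving column remains; optimal.

1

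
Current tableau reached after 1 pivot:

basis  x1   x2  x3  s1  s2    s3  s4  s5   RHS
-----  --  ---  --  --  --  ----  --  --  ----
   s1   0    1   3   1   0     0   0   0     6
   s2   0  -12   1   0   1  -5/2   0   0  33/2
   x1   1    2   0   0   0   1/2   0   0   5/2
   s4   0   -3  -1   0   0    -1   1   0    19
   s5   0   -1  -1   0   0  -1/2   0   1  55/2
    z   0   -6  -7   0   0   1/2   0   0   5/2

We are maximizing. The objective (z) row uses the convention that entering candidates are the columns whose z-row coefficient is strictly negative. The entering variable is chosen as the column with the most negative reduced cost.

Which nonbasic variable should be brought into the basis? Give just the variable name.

Objective-row coefficients: x1: 0, x2: -6, x3: -7, s1: 0, s2: 0, s3: 1/2, s4: 0, s5: 0.
The most negative is -7 in column x3, so x3 enters.

x3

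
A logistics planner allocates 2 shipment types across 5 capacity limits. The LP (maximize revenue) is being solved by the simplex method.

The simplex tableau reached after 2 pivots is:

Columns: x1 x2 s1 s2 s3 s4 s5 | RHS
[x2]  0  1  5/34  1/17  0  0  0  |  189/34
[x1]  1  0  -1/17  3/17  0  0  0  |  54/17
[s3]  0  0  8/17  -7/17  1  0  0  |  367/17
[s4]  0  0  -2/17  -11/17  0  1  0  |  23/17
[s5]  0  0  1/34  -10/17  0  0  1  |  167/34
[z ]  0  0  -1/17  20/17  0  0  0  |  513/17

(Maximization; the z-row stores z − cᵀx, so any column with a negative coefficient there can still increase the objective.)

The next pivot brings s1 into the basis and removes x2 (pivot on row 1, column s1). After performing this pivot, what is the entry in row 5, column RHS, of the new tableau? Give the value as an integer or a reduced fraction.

19/5

Pivot element is row 1, column s1: 5/34.
Normalize row 1: new (row 1, RHS) = (189/34)/(5/34) = 189/5.
row 5 ← row 5 − (1/34)·(new row 1): 167/34 − (1/34)·(189/5) = 19/5.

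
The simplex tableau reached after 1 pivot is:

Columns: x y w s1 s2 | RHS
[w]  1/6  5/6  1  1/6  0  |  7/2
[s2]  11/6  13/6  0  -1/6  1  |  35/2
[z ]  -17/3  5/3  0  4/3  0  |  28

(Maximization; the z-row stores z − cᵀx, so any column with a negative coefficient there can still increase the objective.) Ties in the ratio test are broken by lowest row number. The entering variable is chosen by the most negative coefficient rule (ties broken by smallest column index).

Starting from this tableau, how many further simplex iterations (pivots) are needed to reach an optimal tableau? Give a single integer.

1

pivot: x in, s2 out → z = 903/11
No improving column remains; optimal.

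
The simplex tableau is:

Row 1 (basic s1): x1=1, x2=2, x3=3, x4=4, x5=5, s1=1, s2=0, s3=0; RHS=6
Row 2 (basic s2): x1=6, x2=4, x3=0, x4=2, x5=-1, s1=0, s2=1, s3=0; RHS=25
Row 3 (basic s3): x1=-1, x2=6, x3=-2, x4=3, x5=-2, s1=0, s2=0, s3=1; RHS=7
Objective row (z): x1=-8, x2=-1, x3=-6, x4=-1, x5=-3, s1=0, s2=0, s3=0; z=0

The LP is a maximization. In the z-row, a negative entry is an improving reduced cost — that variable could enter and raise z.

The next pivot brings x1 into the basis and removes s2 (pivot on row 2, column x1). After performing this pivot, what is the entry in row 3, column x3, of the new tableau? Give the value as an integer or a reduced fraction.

-2

Pivot element is row 2, column x1: 6.
Normalize row 2: new (row 2, x3) = 0/6 = 0.
row 3 ← row 3 − (-1)·(new row 2): -2 − (-1)·0 = -2.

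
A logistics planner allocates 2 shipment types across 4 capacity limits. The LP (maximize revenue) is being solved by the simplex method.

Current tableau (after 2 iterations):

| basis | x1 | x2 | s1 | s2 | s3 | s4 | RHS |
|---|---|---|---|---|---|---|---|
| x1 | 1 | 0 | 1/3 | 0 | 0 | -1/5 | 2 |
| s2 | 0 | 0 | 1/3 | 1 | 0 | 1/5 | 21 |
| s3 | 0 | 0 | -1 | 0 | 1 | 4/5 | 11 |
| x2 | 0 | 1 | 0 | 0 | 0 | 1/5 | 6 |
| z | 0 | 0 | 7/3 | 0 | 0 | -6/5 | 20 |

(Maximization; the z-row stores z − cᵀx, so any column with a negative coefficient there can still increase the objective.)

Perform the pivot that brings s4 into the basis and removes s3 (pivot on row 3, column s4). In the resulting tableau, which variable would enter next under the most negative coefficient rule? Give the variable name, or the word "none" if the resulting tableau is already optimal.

none

Pivot element 4/5. New z-row = old z-row − (-6/5)·(row 3/(4/5)).
Updated z-row coefficients: x1: 0, x2: 0, s1: 5/6, s2: 0, s3: 3/2, s4: 0.
No coefficient is strictly negative; the tableau after this pivot is optimal.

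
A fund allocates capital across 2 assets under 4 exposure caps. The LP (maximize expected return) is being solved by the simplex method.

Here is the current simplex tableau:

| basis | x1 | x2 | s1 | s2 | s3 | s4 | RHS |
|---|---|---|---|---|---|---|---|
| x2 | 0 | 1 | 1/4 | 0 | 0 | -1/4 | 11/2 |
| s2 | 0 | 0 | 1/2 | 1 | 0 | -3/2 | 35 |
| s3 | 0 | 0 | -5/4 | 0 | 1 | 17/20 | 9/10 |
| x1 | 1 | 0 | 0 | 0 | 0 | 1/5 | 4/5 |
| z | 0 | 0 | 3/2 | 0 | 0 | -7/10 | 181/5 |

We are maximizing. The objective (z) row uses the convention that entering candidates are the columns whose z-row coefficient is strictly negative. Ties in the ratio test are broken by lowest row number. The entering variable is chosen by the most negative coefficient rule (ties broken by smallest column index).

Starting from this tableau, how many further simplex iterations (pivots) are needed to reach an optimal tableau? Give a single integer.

pivot: s4 in, s3 out → z = 628/17
No improving column remains; optimal.

1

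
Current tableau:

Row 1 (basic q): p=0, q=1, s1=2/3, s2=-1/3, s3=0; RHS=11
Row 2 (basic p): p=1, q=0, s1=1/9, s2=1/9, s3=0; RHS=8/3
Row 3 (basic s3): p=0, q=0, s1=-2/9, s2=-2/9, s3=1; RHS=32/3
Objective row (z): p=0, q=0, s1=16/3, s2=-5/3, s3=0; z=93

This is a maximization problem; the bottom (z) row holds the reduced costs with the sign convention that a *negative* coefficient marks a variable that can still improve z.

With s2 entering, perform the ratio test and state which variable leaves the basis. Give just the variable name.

p

Ratios: row 1 (q): entry -1/3 ≤ 0, skip; row 2 (p): (8/3)/(1/9) = 24; row 3 (s3): entry -2/9 ≤ 0, skip.
Minimum ratio 24 is in the p row, so p leaves.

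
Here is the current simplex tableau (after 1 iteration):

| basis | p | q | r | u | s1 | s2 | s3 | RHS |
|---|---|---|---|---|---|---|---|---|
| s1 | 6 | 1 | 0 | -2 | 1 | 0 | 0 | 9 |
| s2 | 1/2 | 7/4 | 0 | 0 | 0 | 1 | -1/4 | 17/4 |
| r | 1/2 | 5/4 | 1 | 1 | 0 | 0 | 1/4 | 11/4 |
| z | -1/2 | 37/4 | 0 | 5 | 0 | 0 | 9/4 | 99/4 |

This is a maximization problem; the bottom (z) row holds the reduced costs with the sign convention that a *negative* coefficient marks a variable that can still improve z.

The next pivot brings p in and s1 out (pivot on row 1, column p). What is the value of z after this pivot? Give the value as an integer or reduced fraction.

Minimum ratio for p: 9/6 = 3/2.
z changes by −(z-row coeff of p)·ratio = −(-1/2)·(3/2) = 3/4.
New z = 99/4 + (3/4) = 51/2.

51/2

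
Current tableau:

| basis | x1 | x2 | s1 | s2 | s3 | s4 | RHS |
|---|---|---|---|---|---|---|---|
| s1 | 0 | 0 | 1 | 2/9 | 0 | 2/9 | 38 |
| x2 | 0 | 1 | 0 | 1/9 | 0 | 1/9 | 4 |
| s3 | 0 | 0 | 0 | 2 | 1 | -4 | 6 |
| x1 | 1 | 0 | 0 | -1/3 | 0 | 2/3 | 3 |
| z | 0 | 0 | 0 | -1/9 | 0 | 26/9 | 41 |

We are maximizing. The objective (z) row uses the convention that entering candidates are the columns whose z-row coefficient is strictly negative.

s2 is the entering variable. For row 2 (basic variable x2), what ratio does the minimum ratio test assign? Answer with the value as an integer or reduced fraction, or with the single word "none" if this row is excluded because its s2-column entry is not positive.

Ratio = RHS / (s2 entry) = 4 / (1/9) = 36.

36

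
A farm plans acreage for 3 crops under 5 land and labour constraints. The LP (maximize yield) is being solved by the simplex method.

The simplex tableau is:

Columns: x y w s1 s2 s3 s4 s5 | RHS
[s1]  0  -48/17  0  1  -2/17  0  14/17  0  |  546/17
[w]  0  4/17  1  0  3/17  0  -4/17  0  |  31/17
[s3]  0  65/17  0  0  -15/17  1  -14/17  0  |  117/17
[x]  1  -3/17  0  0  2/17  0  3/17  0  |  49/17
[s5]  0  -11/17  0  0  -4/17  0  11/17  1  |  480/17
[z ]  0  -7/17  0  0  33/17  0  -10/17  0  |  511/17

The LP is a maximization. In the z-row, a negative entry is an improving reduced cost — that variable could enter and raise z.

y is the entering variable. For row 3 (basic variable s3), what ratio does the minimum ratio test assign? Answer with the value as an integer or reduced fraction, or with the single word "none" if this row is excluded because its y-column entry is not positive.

9/5

Ratio = RHS / (y entry) = (117/17) / (65/17) = 9/5.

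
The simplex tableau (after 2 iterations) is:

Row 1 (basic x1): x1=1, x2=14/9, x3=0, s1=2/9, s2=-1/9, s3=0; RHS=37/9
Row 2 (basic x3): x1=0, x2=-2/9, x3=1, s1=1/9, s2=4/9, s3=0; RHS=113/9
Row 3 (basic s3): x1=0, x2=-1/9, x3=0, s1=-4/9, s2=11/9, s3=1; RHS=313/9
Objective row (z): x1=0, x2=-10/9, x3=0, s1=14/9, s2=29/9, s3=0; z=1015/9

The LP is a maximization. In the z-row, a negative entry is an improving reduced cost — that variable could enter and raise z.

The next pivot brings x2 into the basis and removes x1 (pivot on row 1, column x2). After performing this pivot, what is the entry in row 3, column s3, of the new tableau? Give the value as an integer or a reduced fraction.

1

Pivot element is row 1, column x2: 14/9.
Normalize row 1: new (row 1, s3) = 0/(14/9) = 0.
row 3 ← row 3 − (-1/9)·(new row 1): 1 − (-1/9)·0 = 1.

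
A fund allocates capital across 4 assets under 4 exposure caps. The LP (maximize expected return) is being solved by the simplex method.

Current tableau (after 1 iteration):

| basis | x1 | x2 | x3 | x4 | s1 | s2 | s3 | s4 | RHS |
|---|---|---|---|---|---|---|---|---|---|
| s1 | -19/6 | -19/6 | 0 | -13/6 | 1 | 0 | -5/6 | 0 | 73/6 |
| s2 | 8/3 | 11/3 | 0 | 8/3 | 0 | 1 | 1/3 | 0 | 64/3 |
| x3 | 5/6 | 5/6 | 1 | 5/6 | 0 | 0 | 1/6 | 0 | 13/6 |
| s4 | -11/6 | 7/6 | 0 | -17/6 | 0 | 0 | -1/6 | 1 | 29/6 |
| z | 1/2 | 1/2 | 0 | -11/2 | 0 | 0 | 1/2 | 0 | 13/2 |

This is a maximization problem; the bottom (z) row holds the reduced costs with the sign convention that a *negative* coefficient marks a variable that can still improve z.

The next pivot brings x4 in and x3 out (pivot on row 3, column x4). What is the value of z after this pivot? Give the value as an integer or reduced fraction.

Minimum ratio for x4: (13/6)/(5/6) = 13/5.
z changes by −(z-row coeff of x4)·ratio = −(-11/2)·(13/5) = 143/10.
New z = 13/2 + (143/10) = 104/5.

104/5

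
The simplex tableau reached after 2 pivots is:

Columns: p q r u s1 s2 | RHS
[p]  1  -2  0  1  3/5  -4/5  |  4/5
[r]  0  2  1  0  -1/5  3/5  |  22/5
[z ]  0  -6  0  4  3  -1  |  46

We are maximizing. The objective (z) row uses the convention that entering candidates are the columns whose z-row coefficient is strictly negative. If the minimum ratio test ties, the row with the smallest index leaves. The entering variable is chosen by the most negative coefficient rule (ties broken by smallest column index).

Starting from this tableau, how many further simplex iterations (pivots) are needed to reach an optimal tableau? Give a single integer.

1

pivot: q in, r out → z = 296/5
No improving column remains; optimal.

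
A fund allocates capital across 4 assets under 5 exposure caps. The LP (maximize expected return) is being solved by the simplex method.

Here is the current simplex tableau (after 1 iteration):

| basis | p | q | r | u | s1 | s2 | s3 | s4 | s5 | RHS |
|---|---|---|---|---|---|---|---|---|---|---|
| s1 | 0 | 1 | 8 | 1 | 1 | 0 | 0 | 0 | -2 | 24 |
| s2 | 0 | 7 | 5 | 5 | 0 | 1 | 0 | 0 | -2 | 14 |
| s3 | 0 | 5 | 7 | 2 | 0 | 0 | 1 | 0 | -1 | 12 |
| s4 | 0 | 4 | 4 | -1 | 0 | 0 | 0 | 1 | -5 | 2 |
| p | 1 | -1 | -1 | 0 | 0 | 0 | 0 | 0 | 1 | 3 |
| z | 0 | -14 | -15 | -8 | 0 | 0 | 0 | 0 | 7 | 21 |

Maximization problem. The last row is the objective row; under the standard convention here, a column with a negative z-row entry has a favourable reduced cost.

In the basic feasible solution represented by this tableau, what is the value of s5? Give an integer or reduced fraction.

0

s5 is nonbasic (not in the basis column), so its value in the current BFS is 0.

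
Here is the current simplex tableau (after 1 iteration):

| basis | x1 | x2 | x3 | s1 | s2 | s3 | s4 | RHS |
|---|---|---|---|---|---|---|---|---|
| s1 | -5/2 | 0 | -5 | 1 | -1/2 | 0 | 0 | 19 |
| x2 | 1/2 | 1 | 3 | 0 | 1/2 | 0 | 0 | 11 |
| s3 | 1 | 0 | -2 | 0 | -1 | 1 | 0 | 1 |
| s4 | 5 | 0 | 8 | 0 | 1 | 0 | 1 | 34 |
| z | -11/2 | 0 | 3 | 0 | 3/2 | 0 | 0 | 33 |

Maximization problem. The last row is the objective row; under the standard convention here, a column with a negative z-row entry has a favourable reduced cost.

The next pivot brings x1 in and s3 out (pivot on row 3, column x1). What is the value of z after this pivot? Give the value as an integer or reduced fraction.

77/2

Minimum ratio for x1: 1/1 = 1.
z changes by −(z-row coeff of x1)·ratio = −(-11/2)·1 = 11/2.
New z = 33 + (11/2) = 77/2.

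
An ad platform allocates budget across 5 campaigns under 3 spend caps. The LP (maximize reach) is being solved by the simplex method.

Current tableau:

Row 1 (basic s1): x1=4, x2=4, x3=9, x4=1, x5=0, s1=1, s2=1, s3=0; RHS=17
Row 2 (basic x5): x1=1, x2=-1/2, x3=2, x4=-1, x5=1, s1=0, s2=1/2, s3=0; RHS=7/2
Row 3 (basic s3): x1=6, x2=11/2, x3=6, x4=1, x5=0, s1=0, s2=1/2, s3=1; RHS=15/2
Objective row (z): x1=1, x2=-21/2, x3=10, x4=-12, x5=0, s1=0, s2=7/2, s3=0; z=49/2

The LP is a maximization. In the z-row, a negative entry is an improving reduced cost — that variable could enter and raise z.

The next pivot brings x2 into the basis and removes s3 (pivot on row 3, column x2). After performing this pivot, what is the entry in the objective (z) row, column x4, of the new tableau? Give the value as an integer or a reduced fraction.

Pivot element is row 3, column x2: 11/2.
Normalize row 3: new (row 3, x4) = 1/(11/2) = 2/11.
z-row ← z-row − (-21/2)·(new row 3): -12 − (-21/2)·(2/11) = -111/11.

-111/11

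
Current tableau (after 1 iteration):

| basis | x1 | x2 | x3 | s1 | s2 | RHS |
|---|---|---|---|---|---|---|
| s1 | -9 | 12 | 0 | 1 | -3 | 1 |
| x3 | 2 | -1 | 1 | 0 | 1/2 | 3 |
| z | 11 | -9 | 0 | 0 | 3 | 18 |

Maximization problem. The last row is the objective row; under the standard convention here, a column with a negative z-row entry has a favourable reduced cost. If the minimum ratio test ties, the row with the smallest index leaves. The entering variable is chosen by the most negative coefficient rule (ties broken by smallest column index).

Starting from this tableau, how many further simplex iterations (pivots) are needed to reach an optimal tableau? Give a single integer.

pivot: x2 in, s1 out → z = 75/4
No improving column remains; optimal.

1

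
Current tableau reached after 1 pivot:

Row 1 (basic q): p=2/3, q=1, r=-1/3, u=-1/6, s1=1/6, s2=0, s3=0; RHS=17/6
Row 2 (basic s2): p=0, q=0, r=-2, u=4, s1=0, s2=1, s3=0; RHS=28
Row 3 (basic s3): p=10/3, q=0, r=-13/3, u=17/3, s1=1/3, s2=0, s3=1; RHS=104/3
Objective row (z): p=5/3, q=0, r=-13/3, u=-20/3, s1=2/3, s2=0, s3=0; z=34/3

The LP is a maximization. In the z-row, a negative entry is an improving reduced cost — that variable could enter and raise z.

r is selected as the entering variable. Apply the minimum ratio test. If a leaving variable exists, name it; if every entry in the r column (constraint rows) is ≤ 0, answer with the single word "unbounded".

unbounded

r-column entries: row 1: -1/3, row 2: -2, row 3: -13/3. All ≤ 0, so r can increase without bound; the LP is unbounded in this direction.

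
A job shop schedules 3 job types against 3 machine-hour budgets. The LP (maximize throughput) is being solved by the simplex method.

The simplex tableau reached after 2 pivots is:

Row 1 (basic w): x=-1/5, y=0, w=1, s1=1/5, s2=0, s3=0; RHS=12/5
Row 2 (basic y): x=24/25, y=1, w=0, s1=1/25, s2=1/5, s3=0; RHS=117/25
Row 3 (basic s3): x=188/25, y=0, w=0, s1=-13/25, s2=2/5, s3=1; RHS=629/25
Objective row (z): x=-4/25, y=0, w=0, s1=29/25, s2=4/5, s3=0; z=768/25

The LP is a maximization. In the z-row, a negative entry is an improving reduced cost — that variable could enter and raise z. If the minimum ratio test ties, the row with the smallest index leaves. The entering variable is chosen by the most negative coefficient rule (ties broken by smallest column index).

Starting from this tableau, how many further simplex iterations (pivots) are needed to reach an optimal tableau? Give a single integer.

1

pivot: x in, s3 out → z = 1469/47
No improving column remains; optimal.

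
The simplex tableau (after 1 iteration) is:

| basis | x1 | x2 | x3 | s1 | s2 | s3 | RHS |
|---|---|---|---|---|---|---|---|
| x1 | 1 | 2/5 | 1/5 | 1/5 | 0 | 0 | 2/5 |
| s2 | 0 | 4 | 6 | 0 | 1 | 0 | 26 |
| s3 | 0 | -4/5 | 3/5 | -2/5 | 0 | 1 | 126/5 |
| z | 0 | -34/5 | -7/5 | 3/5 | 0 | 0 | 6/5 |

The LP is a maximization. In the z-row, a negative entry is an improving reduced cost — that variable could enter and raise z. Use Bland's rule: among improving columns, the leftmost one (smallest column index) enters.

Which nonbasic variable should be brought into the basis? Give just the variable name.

Objective-row coefficients: x1: 0, x2: -34/5, x3: -7/5, s1: 3/5, s2: 0, s3: 0.
Improving columns: x2, x3. Bland's rule picks the smallest column index → x2.

x2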